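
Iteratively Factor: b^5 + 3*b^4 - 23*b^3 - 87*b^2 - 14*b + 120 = (b + 2)*(b^4 + b^3 - 25*b^2 - 37*b + 60) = (b + 2)*(b + 4)*(b^3 - 3*b^2 - 13*b + 15) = (b + 2)*(b + 3)*(b + 4)*(b^2 - 6*b + 5) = (b - 1)*(b + 2)*(b + 3)*(b + 4)*(b - 5)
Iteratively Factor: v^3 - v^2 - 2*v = (v + 1)*(v^2 - 2*v) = v*(v + 1)*(v - 2)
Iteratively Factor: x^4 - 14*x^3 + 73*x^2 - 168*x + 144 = (x - 4)*(x^3 - 10*x^2 + 33*x - 36) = (x - 4)*(x - 3)*(x^2 - 7*x + 12) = (x - 4)^2*(x - 3)*(x - 3)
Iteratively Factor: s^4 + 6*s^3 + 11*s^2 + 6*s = (s)*(s^3 + 6*s^2 + 11*s + 6) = s*(s + 3)*(s^2 + 3*s + 2) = s*(s + 2)*(s + 3)*(s + 1)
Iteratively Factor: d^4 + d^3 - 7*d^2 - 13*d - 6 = (d + 1)*(d^3 - 7*d - 6) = (d + 1)*(d + 2)*(d^2 - 2*d - 3) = (d - 3)*(d + 1)*(d + 2)*(d + 1)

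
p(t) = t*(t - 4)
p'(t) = 2*t - 4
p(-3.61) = 27.47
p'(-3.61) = -11.22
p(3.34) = -2.20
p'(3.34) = 2.68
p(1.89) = -3.99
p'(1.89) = -0.22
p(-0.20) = 0.84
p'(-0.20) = -4.40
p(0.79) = -2.54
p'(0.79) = -2.42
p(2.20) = -3.96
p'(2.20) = 0.40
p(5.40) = 7.56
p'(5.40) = 6.80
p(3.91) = -0.35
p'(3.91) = 3.82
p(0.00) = 0.00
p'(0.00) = -4.00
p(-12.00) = 192.00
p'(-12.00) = -28.00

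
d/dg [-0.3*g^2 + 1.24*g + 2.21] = 1.24 - 0.6*g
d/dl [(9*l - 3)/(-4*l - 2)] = -15/(8*l^2 + 8*l + 2)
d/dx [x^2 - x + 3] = 2*x - 1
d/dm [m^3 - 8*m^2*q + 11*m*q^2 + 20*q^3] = 3*m^2 - 16*m*q + 11*q^2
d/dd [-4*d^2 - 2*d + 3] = -8*d - 2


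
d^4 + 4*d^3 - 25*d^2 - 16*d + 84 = (d - 3)*(d - 2)*(d + 2)*(d + 7)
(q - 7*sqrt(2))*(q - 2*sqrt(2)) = q^2 - 9*sqrt(2)*q + 28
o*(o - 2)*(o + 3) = o^3 + o^2 - 6*o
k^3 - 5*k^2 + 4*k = k*(k - 4)*(k - 1)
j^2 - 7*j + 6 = (j - 6)*(j - 1)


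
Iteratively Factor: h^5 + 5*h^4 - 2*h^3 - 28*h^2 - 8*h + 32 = (h + 2)*(h^4 + 3*h^3 - 8*h^2 - 12*h + 16) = (h + 2)^2*(h^3 + h^2 - 10*h + 8) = (h + 2)^2*(h + 4)*(h^2 - 3*h + 2) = (h - 2)*(h + 2)^2*(h + 4)*(h - 1)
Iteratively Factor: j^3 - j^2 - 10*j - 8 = (j + 1)*(j^2 - 2*j - 8) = (j - 4)*(j + 1)*(j + 2)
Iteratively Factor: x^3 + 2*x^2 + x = (x)*(x^2 + 2*x + 1) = x*(x + 1)*(x + 1)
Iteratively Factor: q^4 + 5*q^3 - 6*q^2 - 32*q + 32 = (q - 1)*(q^3 + 6*q^2 - 32) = (q - 1)*(q + 4)*(q^2 + 2*q - 8) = (q - 2)*(q - 1)*(q + 4)*(q + 4)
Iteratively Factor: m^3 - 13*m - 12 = (m + 3)*(m^2 - 3*m - 4) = (m - 4)*(m + 3)*(m + 1)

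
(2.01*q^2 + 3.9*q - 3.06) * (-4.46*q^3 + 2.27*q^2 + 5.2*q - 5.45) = -8.9646*q^5 - 12.8313*q^4 + 32.9526*q^3 + 2.3793*q^2 - 37.167*q + 16.677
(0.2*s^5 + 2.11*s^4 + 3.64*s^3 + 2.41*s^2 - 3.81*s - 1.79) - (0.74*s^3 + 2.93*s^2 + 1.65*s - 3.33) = 0.2*s^5 + 2.11*s^4 + 2.9*s^3 - 0.52*s^2 - 5.46*s + 1.54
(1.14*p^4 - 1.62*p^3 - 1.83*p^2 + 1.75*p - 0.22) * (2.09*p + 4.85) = 2.3826*p^5 + 2.1432*p^4 - 11.6817*p^3 - 5.218*p^2 + 8.0277*p - 1.067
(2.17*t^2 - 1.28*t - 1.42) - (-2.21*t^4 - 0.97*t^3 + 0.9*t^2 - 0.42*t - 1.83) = 2.21*t^4 + 0.97*t^3 + 1.27*t^2 - 0.86*t + 0.41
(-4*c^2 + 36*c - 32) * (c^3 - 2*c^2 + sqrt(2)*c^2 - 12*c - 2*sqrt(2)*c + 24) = -4*c^5 - 4*sqrt(2)*c^4 + 44*c^4 - 56*c^3 + 44*sqrt(2)*c^3 - 464*c^2 - 104*sqrt(2)*c^2 + 64*sqrt(2)*c + 1248*c - 768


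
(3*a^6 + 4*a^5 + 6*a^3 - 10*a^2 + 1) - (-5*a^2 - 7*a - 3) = 3*a^6 + 4*a^5 + 6*a^3 - 5*a^2 + 7*a + 4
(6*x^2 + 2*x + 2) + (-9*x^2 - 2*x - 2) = -3*x^2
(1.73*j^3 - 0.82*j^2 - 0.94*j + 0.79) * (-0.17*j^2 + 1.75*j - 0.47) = -0.2941*j^5 + 3.1669*j^4 - 2.0883*j^3 - 1.3939*j^2 + 1.8243*j - 0.3713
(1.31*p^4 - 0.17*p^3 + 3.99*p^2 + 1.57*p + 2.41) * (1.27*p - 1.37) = 1.6637*p^5 - 2.0106*p^4 + 5.3002*p^3 - 3.4724*p^2 + 0.9098*p - 3.3017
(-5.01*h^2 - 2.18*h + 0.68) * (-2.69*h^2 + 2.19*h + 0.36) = 13.4769*h^4 - 5.1077*h^3 - 8.407*h^2 + 0.7044*h + 0.2448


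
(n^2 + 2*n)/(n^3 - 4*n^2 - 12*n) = 1/(n - 6)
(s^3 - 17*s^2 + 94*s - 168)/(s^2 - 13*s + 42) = s - 4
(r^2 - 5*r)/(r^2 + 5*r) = (r - 5)/(r + 5)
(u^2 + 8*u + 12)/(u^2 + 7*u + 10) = (u + 6)/(u + 5)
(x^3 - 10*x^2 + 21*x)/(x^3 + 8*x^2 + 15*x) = (x^2 - 10*x + 21)/(x^2 + 8*x + 15)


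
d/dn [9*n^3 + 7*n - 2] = 27*n^2 + 7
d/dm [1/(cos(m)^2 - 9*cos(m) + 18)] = (2*cos(m) - 9)*sin(m)/(cos(m)^2 - 9*cos(m) + 18)^2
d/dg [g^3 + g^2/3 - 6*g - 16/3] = 3*g^2 + 2*g/3 - 6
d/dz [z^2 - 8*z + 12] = 2*z - 8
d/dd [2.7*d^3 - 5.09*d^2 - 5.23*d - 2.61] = 8.1*d^2 - 10.18*d - 5.23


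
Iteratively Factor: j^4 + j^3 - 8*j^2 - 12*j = (j + 2)*(j^3 - j^2 - 6*j) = (j + 2)^2*(j^2 - 3*j) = (j - 3)*(j + 2)^2*(j)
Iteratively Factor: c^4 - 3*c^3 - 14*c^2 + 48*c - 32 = (c - 2)*(c^3 - c^2 - 16*c + 16) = (c - 2)*(c - 1)*(c^2 - 16) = (c - 2)*(c - 1)*(c + 4)*(c - 4)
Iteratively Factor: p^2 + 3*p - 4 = (p + 4)*(p - 1)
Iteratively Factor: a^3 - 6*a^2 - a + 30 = (a + 2)*(a^2 - 8*a + 15) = (a - 3)*(a + 2)*(a - 5)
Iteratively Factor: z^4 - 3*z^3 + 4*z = (z - 2)*(z^3 - z^2 - 2*z) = z*(z - 2)*(z^2 - z - 2) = z*(z - 2)^2*(z + 1)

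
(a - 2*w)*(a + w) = a^2 - a*w - 2*w^2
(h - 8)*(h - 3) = h^2 - 11*h + 24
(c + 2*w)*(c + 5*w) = c^2 + 7*c*w + 10*w^2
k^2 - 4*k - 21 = (k - 7)*(k + 3)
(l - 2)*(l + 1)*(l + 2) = l^3 + l^2 - 4*l - 4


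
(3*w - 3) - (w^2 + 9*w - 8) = -w^2 - 6*w + 5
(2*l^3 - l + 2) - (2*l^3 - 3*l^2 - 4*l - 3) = 3*l^2 + 3*l + 5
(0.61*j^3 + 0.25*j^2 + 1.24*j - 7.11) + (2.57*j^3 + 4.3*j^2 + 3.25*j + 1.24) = 3.18*j^3 + 4.55*j^2 + 4.49*j - 5.87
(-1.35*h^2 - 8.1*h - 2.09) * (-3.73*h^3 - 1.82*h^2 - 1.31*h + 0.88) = 5.0355*h^5 + 32.67*h^4 + 24.3062*h^3 + 13.2268*h^2 - 4.3901*h - 1.8392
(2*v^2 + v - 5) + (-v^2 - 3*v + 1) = v^2 - 2*v - 4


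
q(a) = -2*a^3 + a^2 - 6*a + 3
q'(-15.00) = -1386.00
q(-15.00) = 7068.00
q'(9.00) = -474.00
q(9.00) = -1428.00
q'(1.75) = -20.88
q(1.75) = -15.16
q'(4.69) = -128.60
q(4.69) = -209.47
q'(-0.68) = -10.13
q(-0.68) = 8.17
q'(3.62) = -77.39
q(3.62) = -100.49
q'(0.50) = -6.50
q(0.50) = 0.00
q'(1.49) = -16.34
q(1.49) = -10.34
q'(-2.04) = -35.05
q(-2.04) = 36.38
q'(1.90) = -23.86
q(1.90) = -18.51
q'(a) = -6*a^2 + 2*a - 6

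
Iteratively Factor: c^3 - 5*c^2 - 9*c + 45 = (c - 3)*(c^2 - 2*c - 15) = (c - 3)*(c + 3)*(c - 5)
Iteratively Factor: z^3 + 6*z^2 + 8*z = (z + 4)*(z^2 + 2*z) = z*(z + 4)*(z + 2)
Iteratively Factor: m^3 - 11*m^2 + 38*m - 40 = (m - 2)*(m^2 - 9*m + 20) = (m - 5)*(m - 2)*(m - 4)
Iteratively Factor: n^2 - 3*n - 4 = (n + 1)*(n - 4)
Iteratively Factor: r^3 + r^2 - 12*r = (r + 4)*(r^2 - 3*r) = r*(r + 4)*(r - 3)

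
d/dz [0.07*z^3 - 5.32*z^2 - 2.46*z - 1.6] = 0.21*z^2 - 10.64*z - 2.46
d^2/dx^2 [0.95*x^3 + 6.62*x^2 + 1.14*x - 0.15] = 5.7*x + 13.24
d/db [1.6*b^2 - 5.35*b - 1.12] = 3.2*b - 5.35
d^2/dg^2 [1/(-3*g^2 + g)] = 2*(3*g*(3*g - 1) - (6*g - 1)^2)/(g^3*(3*g - 1)^3)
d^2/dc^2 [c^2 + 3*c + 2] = 2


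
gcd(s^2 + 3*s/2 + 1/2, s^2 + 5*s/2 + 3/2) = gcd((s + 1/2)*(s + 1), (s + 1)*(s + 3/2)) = s + 1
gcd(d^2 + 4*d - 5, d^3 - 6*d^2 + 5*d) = d - 1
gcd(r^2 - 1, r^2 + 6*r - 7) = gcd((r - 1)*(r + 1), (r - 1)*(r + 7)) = r - 1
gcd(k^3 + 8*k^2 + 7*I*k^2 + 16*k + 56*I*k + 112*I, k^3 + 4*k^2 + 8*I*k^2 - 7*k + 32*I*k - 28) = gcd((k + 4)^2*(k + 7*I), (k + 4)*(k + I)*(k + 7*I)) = k^2 + k*(4 + 7*I) + 28*I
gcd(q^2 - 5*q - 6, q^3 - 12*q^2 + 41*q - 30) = q - 6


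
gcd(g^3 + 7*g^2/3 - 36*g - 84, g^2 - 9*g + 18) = g - 6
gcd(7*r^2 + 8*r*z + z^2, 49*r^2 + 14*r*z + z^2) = 7*r + z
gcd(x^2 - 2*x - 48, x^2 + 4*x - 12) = x + 6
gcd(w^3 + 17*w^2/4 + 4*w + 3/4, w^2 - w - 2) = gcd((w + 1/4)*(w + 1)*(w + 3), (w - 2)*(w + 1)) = w + 1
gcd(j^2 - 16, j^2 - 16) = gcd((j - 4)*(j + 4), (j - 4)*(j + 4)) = j^2 - 16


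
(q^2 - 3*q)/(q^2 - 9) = q/(q + 3)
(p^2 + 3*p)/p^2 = (p + 3)/p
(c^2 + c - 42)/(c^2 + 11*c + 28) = (c - 6)/(c + 4)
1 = 1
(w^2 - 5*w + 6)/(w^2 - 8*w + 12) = (w - 3)/(w - 6)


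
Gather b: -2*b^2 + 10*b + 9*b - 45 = -2*b^2 + 19*b - 45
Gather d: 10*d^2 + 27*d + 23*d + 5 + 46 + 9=10*d^2 + 50*d + 60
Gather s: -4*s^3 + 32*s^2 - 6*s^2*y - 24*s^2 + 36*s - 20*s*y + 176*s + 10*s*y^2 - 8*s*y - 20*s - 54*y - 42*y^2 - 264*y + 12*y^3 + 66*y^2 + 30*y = -4*s^3 + s^2*(8 - 6*y) + s*(10*y^2 - 28*y + 192) + 12*y^3 + 24*y^2 - 288*y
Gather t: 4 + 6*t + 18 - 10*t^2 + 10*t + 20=-10*t^2 + 16*t + 42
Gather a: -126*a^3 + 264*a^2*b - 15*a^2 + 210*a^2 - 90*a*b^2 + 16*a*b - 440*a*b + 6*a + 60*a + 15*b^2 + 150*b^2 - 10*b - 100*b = -126*a^3 + a^2*(264*b + 195) + a*(-90*b^2 - 424*b + 66) + 165*b^2 - 110*b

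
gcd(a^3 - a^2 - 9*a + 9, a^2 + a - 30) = 1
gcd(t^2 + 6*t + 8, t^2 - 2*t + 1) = 1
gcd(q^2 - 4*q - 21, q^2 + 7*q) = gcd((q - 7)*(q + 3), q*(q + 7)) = 1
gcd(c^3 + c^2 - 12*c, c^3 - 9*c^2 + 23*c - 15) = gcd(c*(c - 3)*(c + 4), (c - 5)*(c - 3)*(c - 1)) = c - 3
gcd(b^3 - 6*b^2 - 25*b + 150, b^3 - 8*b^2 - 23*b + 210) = b^2 - b - 30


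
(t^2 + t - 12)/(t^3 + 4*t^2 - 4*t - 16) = (t - 3)/(t^2 - 4)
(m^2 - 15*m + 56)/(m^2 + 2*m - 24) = (m^2 - 15*m + 56)/(m^2 + 2*m - 24)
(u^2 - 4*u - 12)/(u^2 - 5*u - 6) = (u + 2)/(u + 1)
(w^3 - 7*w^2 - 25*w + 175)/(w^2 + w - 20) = (w^2 - 12*w + 35)/(w - 4)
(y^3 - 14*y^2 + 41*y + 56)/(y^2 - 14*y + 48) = (y^2 - 6*y - 7)/(y - 6)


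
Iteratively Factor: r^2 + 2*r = (r + 2)*(r)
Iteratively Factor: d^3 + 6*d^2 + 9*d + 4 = (d + 1)*(d^2 + 5*d + 4) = (d + 1)*(d + 4)*(d + 1)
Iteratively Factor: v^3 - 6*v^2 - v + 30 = (v - 5)*(v^2 - v - 6) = (v - 5)*(v + 2)*(v - 3)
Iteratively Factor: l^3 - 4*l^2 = (l - 4)*(l^2) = l*(l - 4)*(l)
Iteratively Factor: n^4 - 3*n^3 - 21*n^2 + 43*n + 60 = (n + 4)*(n^3 - 7*n^2 + 7*n + 15) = (n + 1)*(n + 4)*(n^2 - 8*n + 15) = (n - 3)*(n + 1)*(n + 4)*(n - 5)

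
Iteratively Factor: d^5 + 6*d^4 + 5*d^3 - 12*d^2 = (d + 4)*(d^4 + 2*d^3 - 3*d^2) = (d - 1)*(d + 4)*(d^3 + 3*d^2) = d*(d - 1)*(d + 4)*(d^2 + 3*d) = d^2*(d - 1)*(d + 4)*(d + 3)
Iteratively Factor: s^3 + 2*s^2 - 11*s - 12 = (s + 4)*(s^2 - 2*s - 3) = (s + 1)*(s + 4)*(s - 3)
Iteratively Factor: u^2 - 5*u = (u)*(u - 5)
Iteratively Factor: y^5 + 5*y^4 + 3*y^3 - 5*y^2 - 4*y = (y + 1)*(y^4 + 4*y^3 - y^2 - 4*y) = (y - 1)*(y + 1)*(y^3 + 5*y^2 + 4*y) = y*(y - 1)*(y + 1)*(y^2 + 5*y + 4) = y*(y - 1)*(y + 1)*(y + 4)*(y + 1)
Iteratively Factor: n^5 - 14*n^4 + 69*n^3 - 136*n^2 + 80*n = (n)*(n^4 - 14*n^3 + 69*n^2 - 136*n + 80) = n*(n - 1)*(n^3 - 13*n^2 + 56*n - 80) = n*(n - 4)*(n - 1)*(n^2 - 9*n + 20) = n*(n - 4)^2*(n - 1)*(n - 5)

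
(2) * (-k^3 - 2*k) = -2*k^3 - 4*k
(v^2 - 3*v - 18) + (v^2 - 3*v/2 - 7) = 2*v^2 - 9*v/2 - 25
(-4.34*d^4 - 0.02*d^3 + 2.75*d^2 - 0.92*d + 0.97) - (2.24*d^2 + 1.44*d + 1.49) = -4.34*d^4 - 0.02*d^3 + 0.51*d^2 - 2.36*d - 0.52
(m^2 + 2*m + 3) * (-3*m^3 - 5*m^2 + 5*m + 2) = -3*m^5 - 11*m^4 - 14*m^3 - 3*m^2 + 19*m + 6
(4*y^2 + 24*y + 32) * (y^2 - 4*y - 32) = 4*y^4 + 8*y^3 - 192*y^2 - 896*y - 1024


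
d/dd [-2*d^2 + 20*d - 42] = 20 - 4*d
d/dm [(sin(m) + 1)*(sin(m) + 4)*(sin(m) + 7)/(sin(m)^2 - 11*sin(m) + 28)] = (sin(m)^4 - 22*sin(m)^3 - 87*sin(m)^2 + 616*sin(m) + 1400)*cos(m)/((sin(m) - 7)^2*(sin(m) - 4)^2)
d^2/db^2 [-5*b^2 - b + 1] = -10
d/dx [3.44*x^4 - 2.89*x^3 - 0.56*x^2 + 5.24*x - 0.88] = 13.76*x^3 - 8.67*x^2 - 1.12*x + 5.24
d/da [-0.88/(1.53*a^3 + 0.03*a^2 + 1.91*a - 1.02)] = (4.0392*a^2 + 0.0528*a + 1.6808)/(1.53*a^3 + 0.03*a^2 + 1.91*a - 1.02)^2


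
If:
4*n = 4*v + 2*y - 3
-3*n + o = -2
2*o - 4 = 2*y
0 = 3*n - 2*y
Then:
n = 8/3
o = 6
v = 17/12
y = 4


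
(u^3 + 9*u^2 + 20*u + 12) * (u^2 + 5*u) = u^5 + 14*u^4 + 65*u^3 + 112*u^2 + 60*u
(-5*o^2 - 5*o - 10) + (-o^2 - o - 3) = -6*o^2 - 6*o - 13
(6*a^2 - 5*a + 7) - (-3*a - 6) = 6*a^2 - 2*a + 13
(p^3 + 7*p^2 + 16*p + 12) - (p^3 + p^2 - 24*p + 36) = 6*p^2 + 40*p - 24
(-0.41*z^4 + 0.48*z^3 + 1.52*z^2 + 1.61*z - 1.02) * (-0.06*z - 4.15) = 0.0246*z^5 + 1.6727*z^4 - 2.0832*z^3 - 6.4046*z^2 - 6.6203*z + 4.233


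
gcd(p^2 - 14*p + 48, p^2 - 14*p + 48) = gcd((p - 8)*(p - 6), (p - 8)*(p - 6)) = p^2 - 14*p + 48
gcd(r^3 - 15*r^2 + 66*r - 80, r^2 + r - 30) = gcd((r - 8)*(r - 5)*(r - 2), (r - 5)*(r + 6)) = r - 5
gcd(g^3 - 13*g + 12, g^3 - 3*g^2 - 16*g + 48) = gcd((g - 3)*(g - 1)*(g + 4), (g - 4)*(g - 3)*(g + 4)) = g^2 + g - 12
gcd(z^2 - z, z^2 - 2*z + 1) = z - 1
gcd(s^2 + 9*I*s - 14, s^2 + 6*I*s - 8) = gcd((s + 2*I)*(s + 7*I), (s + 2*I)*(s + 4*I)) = s + 2*I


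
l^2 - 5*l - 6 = (l - 6)*(l + 1)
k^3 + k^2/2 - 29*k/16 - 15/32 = (k - 5/4)*(k + 1/4)*(k + 3/2)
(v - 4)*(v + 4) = v^2 - 16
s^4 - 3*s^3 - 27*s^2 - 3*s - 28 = (s - 7)*(s + 4)*(s - I)*(s + I)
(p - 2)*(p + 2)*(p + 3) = p^3 + 3*p^2 - 4*p - 12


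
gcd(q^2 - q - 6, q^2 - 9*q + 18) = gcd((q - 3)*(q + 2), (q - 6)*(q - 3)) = q - 3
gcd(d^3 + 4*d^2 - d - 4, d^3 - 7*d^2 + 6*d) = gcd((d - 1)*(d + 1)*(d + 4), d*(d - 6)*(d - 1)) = d - 1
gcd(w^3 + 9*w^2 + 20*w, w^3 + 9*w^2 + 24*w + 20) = w + 5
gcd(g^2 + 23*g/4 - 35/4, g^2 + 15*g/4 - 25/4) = g - 5/4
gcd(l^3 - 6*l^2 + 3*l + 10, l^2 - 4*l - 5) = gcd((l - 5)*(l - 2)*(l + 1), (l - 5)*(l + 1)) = l^2 - 4*l - 5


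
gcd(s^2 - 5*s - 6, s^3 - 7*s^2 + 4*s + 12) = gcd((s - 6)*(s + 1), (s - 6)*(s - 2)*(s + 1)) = s^2 - 5*s - 6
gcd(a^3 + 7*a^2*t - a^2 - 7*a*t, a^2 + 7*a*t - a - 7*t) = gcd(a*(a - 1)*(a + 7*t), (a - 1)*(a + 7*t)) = a^2 + 7*a*t - a - 7*t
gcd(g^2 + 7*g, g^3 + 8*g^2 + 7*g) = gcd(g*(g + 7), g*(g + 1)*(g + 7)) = g^2 + 7*g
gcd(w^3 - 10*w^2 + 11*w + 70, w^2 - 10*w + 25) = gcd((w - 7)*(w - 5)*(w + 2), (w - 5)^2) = w - 5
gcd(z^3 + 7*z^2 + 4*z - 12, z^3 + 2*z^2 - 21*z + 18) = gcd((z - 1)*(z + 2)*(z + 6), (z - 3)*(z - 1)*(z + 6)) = z^2 + 5*z - 6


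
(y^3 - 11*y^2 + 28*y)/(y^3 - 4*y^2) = (y - 7)/y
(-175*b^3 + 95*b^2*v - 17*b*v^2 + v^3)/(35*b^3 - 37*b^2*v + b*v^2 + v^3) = (35*b^2 - 12*b*v + v^2)/(-7*b^2 + 6*b*v + v^2)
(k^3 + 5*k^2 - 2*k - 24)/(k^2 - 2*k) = k + 7 + 12/k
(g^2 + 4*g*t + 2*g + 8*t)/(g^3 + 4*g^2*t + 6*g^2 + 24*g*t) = (g + 2)/(g*(g + 6))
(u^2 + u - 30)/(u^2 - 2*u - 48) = (u - 5)/(u - 8)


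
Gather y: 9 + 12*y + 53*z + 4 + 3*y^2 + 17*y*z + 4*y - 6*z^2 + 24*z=3*y^2 + y*(17*z + 16) - 6*z^2 + 77*z + 13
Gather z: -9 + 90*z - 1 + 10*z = 100*z - 10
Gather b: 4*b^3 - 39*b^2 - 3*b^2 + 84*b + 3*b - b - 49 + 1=4*b^3 - 42*b^2 + 86*b - 48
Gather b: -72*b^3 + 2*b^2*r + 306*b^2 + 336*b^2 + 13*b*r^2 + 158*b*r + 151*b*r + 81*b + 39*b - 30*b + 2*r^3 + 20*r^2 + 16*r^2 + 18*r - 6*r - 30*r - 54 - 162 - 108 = -72*b^3 + b^2*(2*r + 642) + b*(13*r^2 + 309*r + 90) + 2*r^3 + 36*r^2 - 18*r - 324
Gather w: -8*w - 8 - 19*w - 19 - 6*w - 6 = -33*w - 33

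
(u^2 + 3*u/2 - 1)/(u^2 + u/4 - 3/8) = 4*(u + 2)/(4*u + 3)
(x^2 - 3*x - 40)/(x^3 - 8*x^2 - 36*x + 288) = (x + 5)/(x^2 - 36)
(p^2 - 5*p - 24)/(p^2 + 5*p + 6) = (p - 8)/(p + 2)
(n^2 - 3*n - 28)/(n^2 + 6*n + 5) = (n^2 - 3*n - 28)/(n^2 + 6*n + 5)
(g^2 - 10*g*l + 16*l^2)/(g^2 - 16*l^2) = (g^2 - 10*g*l + 16*l^2)/(g^2 - 16*l^2)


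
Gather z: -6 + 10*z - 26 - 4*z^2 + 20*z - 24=-4*z^2 + 30*z - 56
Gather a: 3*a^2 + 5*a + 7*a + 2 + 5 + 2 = 3*a^2 + 12*a + 9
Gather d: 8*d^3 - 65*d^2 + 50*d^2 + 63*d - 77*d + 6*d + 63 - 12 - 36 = 8*d^3 - 15*d^2 - 8*d + 15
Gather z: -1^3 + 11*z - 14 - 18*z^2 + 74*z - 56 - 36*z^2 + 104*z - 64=-54*z^2 + 189*z - 135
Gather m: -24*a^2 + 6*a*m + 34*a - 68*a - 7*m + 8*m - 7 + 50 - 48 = -24*a^2 - 34*a + m*(6*a + 1) - 5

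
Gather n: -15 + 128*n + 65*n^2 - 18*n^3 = -18*n^3 + 65*n^2 + 128*n - 15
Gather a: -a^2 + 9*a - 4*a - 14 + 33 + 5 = -a^2 + 5*a + 24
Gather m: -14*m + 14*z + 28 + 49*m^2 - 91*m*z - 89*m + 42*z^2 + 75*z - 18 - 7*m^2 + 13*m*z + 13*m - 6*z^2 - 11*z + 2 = 42*m^2 + m*(-78*z - 90) + 36*z^2 + 78*z + 12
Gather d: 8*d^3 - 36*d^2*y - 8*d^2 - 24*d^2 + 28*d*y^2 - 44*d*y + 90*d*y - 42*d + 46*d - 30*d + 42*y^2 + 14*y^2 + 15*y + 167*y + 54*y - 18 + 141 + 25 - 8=8*d^3 + d^2*(-36*y - 32) + d*(28*y^2 + 46*y - 26) + 56*y^2 + 236*y + 140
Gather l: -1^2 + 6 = 5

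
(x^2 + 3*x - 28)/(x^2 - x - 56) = (x - 4)/(x - 8)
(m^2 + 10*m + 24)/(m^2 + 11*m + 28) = (m + 6)/(m + 7)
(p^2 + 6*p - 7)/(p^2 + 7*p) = (p - 1)/p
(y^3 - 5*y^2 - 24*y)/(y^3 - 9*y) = (y - 8)/(y - 3)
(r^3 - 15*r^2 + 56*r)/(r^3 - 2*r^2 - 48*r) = (r - 7)/(r + 6)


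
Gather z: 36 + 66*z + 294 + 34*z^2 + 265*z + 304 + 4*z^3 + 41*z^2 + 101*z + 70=4*z^3 + 75*z^2 + 432*z + 704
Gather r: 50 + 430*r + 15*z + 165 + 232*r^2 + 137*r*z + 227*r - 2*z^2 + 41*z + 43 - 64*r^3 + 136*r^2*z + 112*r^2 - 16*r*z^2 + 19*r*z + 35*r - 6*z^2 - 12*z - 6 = -64*r^3 + r^2*(136*z + 344) + r*(-16*z^2 + 156*z + 692) - 8*z^2 + 44*z + 252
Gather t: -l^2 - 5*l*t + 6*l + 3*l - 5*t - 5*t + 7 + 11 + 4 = -l^2 + 9*l + t*(-5*l - 10) + 22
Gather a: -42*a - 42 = -42*a - 42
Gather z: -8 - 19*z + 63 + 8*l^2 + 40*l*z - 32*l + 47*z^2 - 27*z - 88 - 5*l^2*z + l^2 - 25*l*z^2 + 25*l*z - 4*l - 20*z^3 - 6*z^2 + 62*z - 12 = 9*l^2 - 36*l - 20*z^3 + z^2*(41 - 25*l) + z*(-5*l^2 + 65*l + 16) - 45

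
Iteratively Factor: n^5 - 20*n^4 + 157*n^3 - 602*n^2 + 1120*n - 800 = (n - 4)*(n^4 - 16*n^3 + 93*n^2 - 230*n + 200) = (n - 5)*(n - 4)*(n^3 - 11*n^2 + 38*n - 40) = (n - 5)^2*(n - 4)*(n^2 - 6*n + 8) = (n - 5)^2*(n - 4)*(n - 2)*(n - 4)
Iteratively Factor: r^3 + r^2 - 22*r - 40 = (r - 5)*(r^2 + 6*r + 8) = (r - 5)*(r + 2)*(r + 4)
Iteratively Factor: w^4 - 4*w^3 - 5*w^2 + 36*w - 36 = (w - 2)*(w^3 - 2*w^2 - 9*w + 18) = (w - 2)*(w + 3)*(w^2 - 5*w + 6) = (w - 2)^2*(w + 3)*(w - 3)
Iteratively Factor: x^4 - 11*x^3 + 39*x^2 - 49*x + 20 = (x - 4)*(x^3 - 7*x^2 + 11*x - 5) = (x - 5)*(x - 4)*(x^2 - 2*x + 1) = (x - 5)*(x - 4)*(x - 1)*(x - 1)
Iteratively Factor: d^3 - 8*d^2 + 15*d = (d - 5)*(d^2 - 3*d) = d*(d - 5)*(d - 3)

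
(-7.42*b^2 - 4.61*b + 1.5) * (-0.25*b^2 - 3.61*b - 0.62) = 1.855*b^4 + 27.9387*b^3 + 20.8675*b^2 - 2.5568*b - 0.93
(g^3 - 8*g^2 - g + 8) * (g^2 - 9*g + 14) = g^5 - 17*g^4 + 85*g^3 - 95*g^2 - 86*g + 112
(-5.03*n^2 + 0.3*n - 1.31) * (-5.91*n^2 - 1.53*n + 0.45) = 29.7273*n^4 + 5.9229*n^3 + 5.0196*n^2 + 2.1393*n - 0.5895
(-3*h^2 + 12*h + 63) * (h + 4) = -3*h^3 + 111*h + 252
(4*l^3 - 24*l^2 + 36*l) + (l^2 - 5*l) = 4*l^3 - 23*l^2 + 31*l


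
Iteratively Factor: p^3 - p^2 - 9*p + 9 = (p - 1)*(p^2 - 9) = (p - 3)*(p - 1)*(p + 3)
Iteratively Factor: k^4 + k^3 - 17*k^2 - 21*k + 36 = (k + 3)*(k^3 - 2*k^2 - 11*k + 12) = (k - 4)*(k + 3)*(k^2 + 2*k - 3) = (k - 4)*(k + 3)^2*(k - 1)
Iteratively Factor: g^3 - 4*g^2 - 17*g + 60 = (g + 4)*(g^2 - 8*g + 15) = (g - 5)*(g + 4)*(g - 3)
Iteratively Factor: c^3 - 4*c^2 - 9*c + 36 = (c + 3)*(c^2 - 7*c + 12) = (c - 3)*(c + 3)*(c - 4)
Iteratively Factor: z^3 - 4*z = (z - 2)*(z^2 + 2*z) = z*(z - 2)*(z + 2)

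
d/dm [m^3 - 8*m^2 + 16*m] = 3*m^2 - 16*m + 16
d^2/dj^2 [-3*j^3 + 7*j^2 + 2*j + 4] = 14 - 18*j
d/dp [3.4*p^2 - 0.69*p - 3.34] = 6.8*p - 0.69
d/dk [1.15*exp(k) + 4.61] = 1.15*exp(k)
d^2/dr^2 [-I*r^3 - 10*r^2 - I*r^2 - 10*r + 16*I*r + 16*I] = -6*I*r - 20 - 2*I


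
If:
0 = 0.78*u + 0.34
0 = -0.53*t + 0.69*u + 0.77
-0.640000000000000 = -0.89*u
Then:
No Solution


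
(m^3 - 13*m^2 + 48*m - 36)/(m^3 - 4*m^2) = (m^3 - 13*m^2 + 48*m - 36)/(m^2*(m - 4))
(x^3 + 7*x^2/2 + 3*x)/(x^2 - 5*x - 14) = x*(2*x + 3)/(2*(x - 7))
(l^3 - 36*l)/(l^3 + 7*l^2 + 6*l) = (l - 6)/(l + 1)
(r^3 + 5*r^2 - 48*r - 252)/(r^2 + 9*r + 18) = (r^2 - r - 42)/(r + 3)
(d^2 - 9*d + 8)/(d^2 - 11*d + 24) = (d - 1)/(d - 3)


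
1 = 1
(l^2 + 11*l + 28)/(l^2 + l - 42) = (l + 4)/(l - 6)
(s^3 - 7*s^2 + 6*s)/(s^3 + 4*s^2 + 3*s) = (s^2 - 7*s + 6)/(s^2 + 4*s + 3)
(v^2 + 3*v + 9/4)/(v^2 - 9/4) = (2*v + 3)/(2*v - 3)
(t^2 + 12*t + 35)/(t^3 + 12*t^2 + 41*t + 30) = (t + 7)/(t^2 + 7*t + 6)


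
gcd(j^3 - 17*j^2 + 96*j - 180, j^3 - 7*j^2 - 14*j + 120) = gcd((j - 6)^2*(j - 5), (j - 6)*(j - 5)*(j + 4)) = j^2 - 11*j + 30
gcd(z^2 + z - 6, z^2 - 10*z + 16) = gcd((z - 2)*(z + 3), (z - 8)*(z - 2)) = z - 2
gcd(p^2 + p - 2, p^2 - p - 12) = 1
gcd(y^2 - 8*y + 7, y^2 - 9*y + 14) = y - 7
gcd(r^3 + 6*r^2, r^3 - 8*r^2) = r^2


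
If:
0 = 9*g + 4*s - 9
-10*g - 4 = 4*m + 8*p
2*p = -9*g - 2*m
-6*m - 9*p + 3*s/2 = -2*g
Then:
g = -51/157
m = 977/314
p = -259/157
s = 468/157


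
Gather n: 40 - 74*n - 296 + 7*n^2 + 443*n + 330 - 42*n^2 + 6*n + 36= -35*n^2 + 375*n + 110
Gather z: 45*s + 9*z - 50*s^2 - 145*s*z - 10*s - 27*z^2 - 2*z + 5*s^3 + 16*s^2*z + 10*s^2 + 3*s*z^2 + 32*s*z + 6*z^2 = 5*s^3 - 40*s^2 + 35*s + z^2*(3*s - 21) + z*(16*s^2 - 113*s + 7)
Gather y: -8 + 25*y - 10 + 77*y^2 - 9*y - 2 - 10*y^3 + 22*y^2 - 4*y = -10*y^3 + 99*y^2 + 12*y - 20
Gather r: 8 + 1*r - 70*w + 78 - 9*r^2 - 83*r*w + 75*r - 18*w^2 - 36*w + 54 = -9*r^2 + r*(76 - 83*w) - 18*w^2 - 106*w + 140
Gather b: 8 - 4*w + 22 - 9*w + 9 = 39 - 13*w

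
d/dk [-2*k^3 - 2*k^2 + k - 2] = -6*k^2 - 4*k + 1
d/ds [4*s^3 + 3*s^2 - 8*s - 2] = 12*s^2 + 6*s - 8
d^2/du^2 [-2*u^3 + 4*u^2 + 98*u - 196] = 8 - 12*u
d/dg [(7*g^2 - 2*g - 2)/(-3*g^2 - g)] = (-13*g^2 - 12*g - 2)/(g^2*(9*g^2 + 6*g + 1))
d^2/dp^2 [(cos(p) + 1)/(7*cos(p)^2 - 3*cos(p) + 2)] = 2*(441*(1 - cos(2*p))^2*cos(p) + 217*(1 - cos(2*p))^2 + 47*cos(p) + 198*cos(2*p) + 147*cos(3*p) - 98*cos(5*p) - 678)/(6*cos(p) - 7*cos(2*p) - 11)^3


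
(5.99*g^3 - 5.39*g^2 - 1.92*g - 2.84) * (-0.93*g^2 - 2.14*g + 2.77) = -5.5707*g^5 - 7.8059*g^4 + 29.9125*g^3 - 8.1803*g^2 + 0.759200000000001*g - 7.8668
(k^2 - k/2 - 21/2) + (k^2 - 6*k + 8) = 2*k^2 - 13*k/2 - 5/2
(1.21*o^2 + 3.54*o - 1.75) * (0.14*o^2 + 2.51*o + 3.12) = 0.1694*o^4 + 3.5327*o^3 + 12.4156*o^2 + 6.6523*o - 5.46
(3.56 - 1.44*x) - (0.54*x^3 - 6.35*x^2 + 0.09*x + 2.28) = -0.54*x^3 + 6.35*x^2 - 1.53*x + 1.28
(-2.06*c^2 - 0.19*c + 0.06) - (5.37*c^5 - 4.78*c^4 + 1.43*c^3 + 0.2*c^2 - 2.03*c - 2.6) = -5.37*c^5 + 4.78*c^4 - 1.43*c^3 - 2.26*c^2 + 1.84*c + 2.66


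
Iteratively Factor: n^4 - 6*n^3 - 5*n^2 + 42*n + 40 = (n - 5)*(n^3 - n^2 - 10*n - 8) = (n - 5)*(n + 1)*(n^2 - 2*n - 8) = (n - 5)*(n - 4)*(n + 1)*(n + 2)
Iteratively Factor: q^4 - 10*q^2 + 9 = (q - 3)*(q^3 + 3*q^2 - q - 3) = (q - 3)*(q + 1)*(q^2 + 2*q - 3) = (q - 3)*(q + 1)*(q + 3)*(q - 1)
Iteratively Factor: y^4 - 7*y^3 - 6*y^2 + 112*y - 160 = (y - 4)*(y^3 - 3*y^2 - 18*y + 40) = (y - 4)*(y - 2)*(y^2 - y - 20) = (y - 5)*(y - 4)*(y - 2)*(y + 4)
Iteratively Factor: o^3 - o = (o - 1)*(o^2 + o) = (o - 1)*(o + 1)*(o)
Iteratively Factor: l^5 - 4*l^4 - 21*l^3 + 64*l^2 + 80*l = (l + 4)*(l^4 - 8*l^3 + 11*l^2 + 20*l) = (l - 4)*(l + 4)*(l^3 - 4*l^2 - 5*l) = (l - 4)*(l + 1)*(l + 4)*(l^2 - 5*l) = (l - 5)*(l - 4)*(l + 1)*(l + 4)*(l)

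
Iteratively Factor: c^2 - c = (c - 1)*(c)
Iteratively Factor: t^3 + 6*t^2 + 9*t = (t + 3)*(t^2 + 3*t) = (t + 3)^2*(t)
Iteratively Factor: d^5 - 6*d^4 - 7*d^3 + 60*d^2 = (d)*(d^4 - 6*d^3 - 7*d^2 + 60*d) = d*(d - 4)*(d^3 - 2*d^2 - 15*d) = d^2*(d - 4)*(d^2 - 2*d - 15) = d^2*(d - 4)*(d + 3)*(d - 5)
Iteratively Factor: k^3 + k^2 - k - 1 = (k - 1)*(k^2 + 2*k + 1) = (k - 1)*(k + 1)*(k + 1)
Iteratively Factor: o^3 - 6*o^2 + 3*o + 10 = (o + 1)*(o^2 - 7*o + 10) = (o - 5)*(o + 1)*(o - 2)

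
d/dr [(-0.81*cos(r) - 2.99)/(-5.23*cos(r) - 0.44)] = 15.2813*sin(r)/(5.23*cos(r) + 0.44)^2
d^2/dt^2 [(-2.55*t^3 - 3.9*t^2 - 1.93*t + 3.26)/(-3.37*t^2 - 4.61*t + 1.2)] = (-2.8421709430404e-14*t^5 - 2.27373675443232e-13*t^4 + 51.6692839999998*t^3 - 212.150964*t^2 - 235.016772*t - 132.345052)/(38.272753*t^6 + 157.065927*t^5 + 173.973891*t^4 - 13.884859*t^3 - 61.94916*t^2 + 19.9152*t - 1.728)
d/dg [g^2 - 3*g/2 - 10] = 2*g - 3/2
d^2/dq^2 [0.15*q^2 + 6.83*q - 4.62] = 0.300000000000000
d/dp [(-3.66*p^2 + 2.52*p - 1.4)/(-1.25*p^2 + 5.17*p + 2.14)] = (-15.7722*p^2 - 19.1648*p + 12.6308)/(1.5625*p^4 - 12.925*p^3 + 21.3789*p^2 + 22.1276*p + 4.5796)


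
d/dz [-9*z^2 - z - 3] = -18*z - 1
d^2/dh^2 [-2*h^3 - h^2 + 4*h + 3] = -12*h - 2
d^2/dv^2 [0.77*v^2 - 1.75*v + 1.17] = 1.54000000000000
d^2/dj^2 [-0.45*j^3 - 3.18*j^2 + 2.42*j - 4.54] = -2.7*j - 6.36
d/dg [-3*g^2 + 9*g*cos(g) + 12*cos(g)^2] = -9*g*sin(g) - 6*g - 12*sin(2*g) + 9*cos(g)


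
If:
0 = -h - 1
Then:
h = -1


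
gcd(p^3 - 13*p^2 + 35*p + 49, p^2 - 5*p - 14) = p - 7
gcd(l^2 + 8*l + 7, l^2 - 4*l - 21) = 1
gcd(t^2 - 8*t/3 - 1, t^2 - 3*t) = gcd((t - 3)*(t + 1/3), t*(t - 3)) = t - 3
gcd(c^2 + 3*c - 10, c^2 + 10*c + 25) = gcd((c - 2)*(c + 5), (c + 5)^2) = c + 5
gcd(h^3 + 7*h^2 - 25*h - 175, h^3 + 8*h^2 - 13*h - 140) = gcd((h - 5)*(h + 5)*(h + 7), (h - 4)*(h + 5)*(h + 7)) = h^2 + 12*h + 35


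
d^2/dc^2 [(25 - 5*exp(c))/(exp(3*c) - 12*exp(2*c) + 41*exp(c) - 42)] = (-20*exp(6*c) + 405*exp(5*c) - 3200*exp(4*c) + 11260*exp(3*c) - 12330*exp(2*c) - 16985*exp(c) + 34230)*exp(c)/(exp(9*c) - 36*exp(8*c) + 555*exp(7*c) - 4806*exp(6*c) + 25779*exp(5*c) - 88992*exp(4*c) + 198197*exp(3*c) - 275310*exp(2*c) + 216972*exp(c) - 74088)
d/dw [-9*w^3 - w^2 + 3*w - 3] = -27*w^2 - 2*w + 3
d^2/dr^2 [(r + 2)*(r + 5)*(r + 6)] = 6*r + 26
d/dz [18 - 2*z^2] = -4*z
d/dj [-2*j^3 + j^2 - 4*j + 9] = -6*j^2 + 2*j - 4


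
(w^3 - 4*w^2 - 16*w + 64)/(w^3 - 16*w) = (w - 4)/w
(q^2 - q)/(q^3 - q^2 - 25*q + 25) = q/(q^2 - 25)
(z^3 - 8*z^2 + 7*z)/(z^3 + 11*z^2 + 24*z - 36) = z*(z - 7)/(z^2 + 12*z + 36)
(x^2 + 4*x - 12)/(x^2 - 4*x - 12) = (-x^2 - 4*x + 12)/(-x^2 + 4*x + 12)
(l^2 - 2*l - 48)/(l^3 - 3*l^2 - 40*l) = (l + 6)/(l*(l + 5))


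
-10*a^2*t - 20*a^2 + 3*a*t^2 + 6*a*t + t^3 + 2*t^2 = (-2*a + t)*(5*a + t)*(t + 2)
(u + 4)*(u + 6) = u^2 + 10*u + 24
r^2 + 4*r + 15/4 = (r + 3/2)*(r + 5/2)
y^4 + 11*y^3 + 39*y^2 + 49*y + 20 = (y + 1)^2*(y + 4)*(y + 5)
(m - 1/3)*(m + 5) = m^2 + 14*m/3 - 5/3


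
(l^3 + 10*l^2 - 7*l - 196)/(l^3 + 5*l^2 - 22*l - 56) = (l + 7)/(l + 2)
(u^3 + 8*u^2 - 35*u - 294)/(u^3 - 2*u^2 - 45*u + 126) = (u + 7)/(u - 3)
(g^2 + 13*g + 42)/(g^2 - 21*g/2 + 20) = 2*(g^2 + 13*g + 42)/(2*g^2 - 21*g + 40)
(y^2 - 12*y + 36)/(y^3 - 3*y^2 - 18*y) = (y - 6)/(y*(y + 3))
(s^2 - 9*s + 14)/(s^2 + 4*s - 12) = (s - 7)/(s + 6)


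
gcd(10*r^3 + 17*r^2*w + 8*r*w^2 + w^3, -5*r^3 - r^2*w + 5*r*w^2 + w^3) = 5*r^2 + 6*r*w + w^2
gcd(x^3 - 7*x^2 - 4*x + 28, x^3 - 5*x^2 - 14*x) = x^2 - 5*x - 14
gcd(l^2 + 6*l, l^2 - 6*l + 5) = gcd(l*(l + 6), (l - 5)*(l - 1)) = 1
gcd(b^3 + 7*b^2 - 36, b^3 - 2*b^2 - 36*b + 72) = b^2 + 4*b - 12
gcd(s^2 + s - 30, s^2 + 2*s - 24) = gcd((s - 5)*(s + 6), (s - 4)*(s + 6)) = s + 6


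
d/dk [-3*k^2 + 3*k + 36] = 3 - 6*k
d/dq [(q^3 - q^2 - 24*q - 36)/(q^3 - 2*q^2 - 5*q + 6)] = (-q^2 + 42*q - 81)/(q^4 - 8*q^3 + 22*q^2 - 24*q + 9)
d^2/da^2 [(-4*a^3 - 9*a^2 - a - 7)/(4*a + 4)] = (-4*a^3 - 12*a^2 - 12*a - 15)/(2*(a^3 + 3*a^2 + 3*a + 1))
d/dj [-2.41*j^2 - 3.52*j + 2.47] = -4.82*j - 3.52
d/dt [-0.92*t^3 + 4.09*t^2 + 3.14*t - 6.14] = -2.76*t^2 + 8.18*t + 3.14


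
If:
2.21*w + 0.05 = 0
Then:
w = -0.02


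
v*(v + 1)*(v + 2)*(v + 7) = v^4 + 10*v^3 + 23*v^2 + 14*v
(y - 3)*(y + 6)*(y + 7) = y^3 + 10*y^2 + 3*y - 126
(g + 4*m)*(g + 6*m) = g^2 + 10*g*m + 24*m^2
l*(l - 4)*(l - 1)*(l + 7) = l^4 + 2*l^3 - 31*l^2 + 28*l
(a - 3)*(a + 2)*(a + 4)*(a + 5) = a^4 + 8*a^3 + 5*a^2 - 74*a - 120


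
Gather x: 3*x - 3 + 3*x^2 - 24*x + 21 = 3*x^2 - 21*x + 18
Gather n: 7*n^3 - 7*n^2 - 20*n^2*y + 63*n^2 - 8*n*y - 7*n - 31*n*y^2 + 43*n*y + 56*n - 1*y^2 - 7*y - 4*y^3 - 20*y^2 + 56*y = 7*n^3 + n^2*(56 - 20*y) + n*(-31*y^2 + 35*y + 49) - 4*y^3 - 21*y^2 + 49*y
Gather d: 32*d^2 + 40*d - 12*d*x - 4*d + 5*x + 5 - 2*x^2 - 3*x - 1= 32*d^2 + d*(36 - 12*x) - 2*x^2 + 2*x + 4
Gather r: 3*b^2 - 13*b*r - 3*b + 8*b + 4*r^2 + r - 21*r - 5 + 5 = 3*b^2 + 5*b + 4*r^2 + r*(-13*b - 20)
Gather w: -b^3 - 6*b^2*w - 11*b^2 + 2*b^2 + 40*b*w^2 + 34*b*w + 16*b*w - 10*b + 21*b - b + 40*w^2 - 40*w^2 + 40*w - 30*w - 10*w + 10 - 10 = -b^3 - 9*b^2 + 40*b*w^2 + 10*b + w*(-6*b^2 + 50*b)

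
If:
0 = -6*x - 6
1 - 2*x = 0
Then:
No Solution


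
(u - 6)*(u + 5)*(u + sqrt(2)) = u^3 - u^2 + sqrt(2)*u^2 - 30*u - sqrt(2)*u - 30*sqrt(2)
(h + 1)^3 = h^3 + 3*h^2 + 3*h + 1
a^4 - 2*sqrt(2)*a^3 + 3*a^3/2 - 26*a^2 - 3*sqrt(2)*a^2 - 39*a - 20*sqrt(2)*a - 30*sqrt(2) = (a + 3/2)*(a - 5*sqrt(2))*(a + sqrt(2))*(a + 2*sqrt(2))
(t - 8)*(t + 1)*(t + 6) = t^3 - t^2 - 50*t - 48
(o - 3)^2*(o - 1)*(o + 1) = o^4 - 6*o^3 + 8*o^2 + 6*o - 9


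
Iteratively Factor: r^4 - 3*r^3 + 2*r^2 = (r)*(r^3 - 3*r^2 + 2*r) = r^2*(r^2 - 3*r + 2) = r^2*(r - 1)*(r - 2)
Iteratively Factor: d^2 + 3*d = (d + 3)*(d)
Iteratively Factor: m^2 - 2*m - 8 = (m - 4)*(m + 2)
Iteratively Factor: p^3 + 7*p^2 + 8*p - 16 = (p + 4)*(p^2 + 3*p - 4) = (p - 1)*(p + 4)*(p + 4)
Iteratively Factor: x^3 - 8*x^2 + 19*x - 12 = (x - 4)*(x^2 - 4*x + 3) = (x - 4)*(x - 1)*(x - 3)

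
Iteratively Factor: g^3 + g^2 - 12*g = (g - 3)*(g^2 + 4*g) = g*(g - 3)*(g + 4)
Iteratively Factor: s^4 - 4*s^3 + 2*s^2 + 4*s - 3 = (s - 1)*(s^3 - 3*s^2 - s + 3) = (s - 1)*(s + 1)*(s^2 - 4*s + 3) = (s - 1)^2*(s + 1)*(s - 3)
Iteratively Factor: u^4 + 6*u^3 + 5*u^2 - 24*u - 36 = (u + 3)*(u^3 + 3*u^2 - 4*u - 12) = (u - 2)*(u + 3)*(u^2 + 5*u + 6) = (u - 2)*(u + 3)^2*(u + 2)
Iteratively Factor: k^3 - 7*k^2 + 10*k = (k)*(k^2 - 7*k + 10) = k*(k - 5)*(k - 2)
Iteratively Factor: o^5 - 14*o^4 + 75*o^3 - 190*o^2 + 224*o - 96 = (o - 1)*(o^4 - 13*o^3 + 62*o^2 - 128*o + 96) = (o - 2)*(o - 1)*(o^3 - 11*o^2 + 40*o - 48) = (o - 4)*(o - 2)*(o - 1)*(o^2 - 7*o + 12) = (o - 4)^2*(o - 2)*(o - 1)*(o - 3)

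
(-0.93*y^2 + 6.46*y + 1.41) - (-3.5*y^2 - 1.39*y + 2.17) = 2.57*y^2 + 7.85*y - 0.76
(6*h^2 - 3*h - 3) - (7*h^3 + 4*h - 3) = -7*h^3 + 6*h^2 - 7*h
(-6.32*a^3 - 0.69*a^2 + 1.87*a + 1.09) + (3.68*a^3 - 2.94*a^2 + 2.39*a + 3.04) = -2.64*a^3 - 3.63*a^2 + 4.26*a + 4.13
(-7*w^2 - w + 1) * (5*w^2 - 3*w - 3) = -35*w^4 + 16*w^3 + 29*w^2 - 3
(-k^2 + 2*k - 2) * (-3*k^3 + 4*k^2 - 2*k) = 3*k^5 - 10*k^4 + 16*k^3 - 12*k^2 + 4*k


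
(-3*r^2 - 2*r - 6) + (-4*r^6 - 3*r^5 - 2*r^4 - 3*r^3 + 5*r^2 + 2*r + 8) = -4*r^6 - 3*r^5 - 2*r^4 - 3*r^3 + 2*r^2 + 2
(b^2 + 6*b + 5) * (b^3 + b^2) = b^5 + 7*b^4 + 11*b^3 + 5*b^2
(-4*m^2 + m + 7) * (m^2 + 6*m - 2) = -4*m^4 - 23*m^3 + 21*m^2 + 40*m - 14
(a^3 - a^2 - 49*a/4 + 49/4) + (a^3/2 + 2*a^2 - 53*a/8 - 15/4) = 3*a^3/2 + a^2 - 151*a/8 + 17/2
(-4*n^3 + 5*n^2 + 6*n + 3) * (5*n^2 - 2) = -20*n^5 + 25*n^4 + 38*n^3 + 5*n^2 - 12*n - 6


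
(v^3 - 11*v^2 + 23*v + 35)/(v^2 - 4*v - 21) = (v^2 - 4*v - 5)/(v + 3)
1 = 1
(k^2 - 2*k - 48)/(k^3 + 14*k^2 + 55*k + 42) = (k - 8)/(k^2 + 8*k + 7)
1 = 1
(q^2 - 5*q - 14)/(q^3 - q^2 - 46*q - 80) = (q - 7)/(q^2 - 3*q - 40)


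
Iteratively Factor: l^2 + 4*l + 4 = (l + 2)*(l + 2)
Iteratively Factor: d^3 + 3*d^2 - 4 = (d - 1)*(d^2 + 4*d + 4) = (d - 1)*(d + 2)*(d + 2)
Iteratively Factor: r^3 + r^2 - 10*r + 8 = (r - 2)*(r^2 + 3*r - 4) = (r - 2)*(r + 4)*(r - 1)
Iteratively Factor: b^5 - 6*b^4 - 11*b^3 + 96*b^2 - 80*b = (b - 1)*(b^4 - 5*b^3 - 16*b^2 + 80*b) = b*(b - 1)*(b^3 - 5*b^2 - 16*b + 80) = b*(b - 1)*(b + 4)*(b^2 - 9*b + 20) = b*(b - 4)*(b - 1)*(b + 4)*(b - 5)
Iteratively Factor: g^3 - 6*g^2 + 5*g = (g)*(g^2 - 6*g + 5) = g*(g - 5)*(g - 1)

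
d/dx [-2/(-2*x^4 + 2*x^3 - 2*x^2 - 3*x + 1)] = 2*(-8*x^3 + 6*x^2 - 4*x - 3)/(2*x^4 - 2*x^3 + 2*x^2 + 3*x - 1)^2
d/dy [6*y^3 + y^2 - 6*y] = 18*y^2 + 2*y - 6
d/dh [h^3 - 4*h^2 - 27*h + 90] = 3*h^2 - 8*h - 27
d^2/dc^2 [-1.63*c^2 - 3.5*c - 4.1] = -3.26000000000000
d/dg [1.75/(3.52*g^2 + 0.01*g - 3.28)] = (-12.32*g - 0.0175)/(3.52*g^2 + 0.01*g - 3.28)^2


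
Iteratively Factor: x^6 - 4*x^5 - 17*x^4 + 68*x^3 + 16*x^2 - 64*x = (x + 1)*(x^5 - 5*x^4 - 12*x^3 + 80*x^2 - 64*x) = (x - 4)*(x + 1)*(x^4 - x^3 - 16*x^2 + 16*x) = (x - 4)*(x - 1)*(x + 1)*(x^3 - 16*x) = (x - 4)*(x - 1)*(x + 1)*(x + 4)*(x^2 - 4*x) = (x - 4)^2*(x - 1)*(x + 1)*(x + 4)*(x)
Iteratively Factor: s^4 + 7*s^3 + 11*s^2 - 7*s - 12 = (s - 1)*(s^3 + 8*s^2 + 19*s + 12) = (s - 1)*(s + 4)*(s^2 + 4*s + 3) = (s - 1)*(s + 3)*(s + 4)*(s + 1)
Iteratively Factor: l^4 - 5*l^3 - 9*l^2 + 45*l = (l - 3)*(l^3 - 2*l^2 - 15*l) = (l - 3)*(l + 3)*(l^2 - 5*l) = (l - 5)*(l - 3)*(l + 3)*(l)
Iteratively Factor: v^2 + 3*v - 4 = (v + 4)*(v - 1)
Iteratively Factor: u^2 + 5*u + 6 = (u + 3)*(u + 2)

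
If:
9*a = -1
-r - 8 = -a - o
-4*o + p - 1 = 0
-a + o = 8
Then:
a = -1/9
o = 71/9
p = 293/9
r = -2/9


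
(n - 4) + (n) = 2*n - 4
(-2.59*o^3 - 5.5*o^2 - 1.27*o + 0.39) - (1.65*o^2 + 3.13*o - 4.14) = -2.59*o^3 - 7.15*o^2 - 4.4*o + 4.53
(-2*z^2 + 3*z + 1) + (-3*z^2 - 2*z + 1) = -5*z^2 + z + 2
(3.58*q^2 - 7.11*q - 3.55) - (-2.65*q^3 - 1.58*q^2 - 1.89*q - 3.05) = 2.65*q^3 + 5.16*q^2 - 5.22*q - 0.5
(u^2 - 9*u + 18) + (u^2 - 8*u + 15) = 2*u^2 - 17*u + 33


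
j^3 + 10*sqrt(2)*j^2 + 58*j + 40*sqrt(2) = (j + sqrt(2))*(j + 4*sqrt(2))*(j + 5*sqrt(2))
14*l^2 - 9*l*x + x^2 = (-7*l + x)*(-2*l + x)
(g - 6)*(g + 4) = g^2 - 2*g - 24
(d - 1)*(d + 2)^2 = d^3 + 3*d^2 - 4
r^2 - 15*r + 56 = (r - 8)*(r - 7)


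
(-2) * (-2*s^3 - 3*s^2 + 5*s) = 4*s^3 + 6*s^2 - 10*s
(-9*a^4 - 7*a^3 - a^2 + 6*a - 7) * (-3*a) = 27*a^5 + 21*a^4 + 3*a^3 - 18*a^2 + 21*a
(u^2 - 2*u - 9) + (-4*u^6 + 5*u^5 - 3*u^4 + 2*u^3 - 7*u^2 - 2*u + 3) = -4*u^6 + 5*u^5 - 3*u^4 + 2*u^3 - 6*u^2 - 4*u - 6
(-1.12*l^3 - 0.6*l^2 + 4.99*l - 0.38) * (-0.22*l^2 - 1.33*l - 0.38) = 0.2464*l^5 + 1.6216*l^4 + 0.1258*l^3 - 6.3251*l^2 - 1.3908*l + 0.1444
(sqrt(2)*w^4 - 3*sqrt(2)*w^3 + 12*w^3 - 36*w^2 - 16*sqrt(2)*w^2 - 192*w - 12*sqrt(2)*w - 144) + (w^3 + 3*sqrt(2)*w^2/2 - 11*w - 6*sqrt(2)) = sqrt(2)*w^4 - 3*sqrt(2)*w^3 + 13*w^3 - 36*w^2 - 29*sqrt(2)*w^2/2 - 203*w - 12*sqrt(2)*w - 144 - 6*sqrt(2)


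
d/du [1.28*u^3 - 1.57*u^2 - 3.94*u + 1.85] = 3.84*u^2 - 3.14*u - 3.94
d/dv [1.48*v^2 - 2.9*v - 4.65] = 2.96*v - 2.9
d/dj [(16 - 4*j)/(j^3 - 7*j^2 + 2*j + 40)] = 4*(2*j - 3)/(j^4 - 6*j^3 - 11*j^2 + 60*j + 100)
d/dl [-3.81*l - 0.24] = -3.81000000000000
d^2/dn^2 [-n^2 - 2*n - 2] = -2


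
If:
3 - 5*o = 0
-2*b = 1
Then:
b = -1/2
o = 3/5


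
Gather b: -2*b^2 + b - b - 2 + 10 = 8 - 2*b^2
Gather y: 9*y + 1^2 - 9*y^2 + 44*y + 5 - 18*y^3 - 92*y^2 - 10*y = -18*y^3 - 101*y^2 + 43*y + 6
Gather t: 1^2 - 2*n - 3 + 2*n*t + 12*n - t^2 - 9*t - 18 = 10*n - t^2 + t*(2*n - 9) - 20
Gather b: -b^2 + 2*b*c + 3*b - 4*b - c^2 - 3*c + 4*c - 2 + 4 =-b^2 + b*(2*c - 1) - c^2 + c + 2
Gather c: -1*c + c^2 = c^2 - c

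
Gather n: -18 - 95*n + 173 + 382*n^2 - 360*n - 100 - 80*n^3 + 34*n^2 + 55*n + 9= -80*n^3 + 416*n^2 - 400*n + 64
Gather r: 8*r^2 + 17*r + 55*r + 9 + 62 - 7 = 8*r^2 + 72*r + 64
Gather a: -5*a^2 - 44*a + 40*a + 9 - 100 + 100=-5*a^2 - 4*a + 9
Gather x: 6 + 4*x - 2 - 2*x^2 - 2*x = -2*x^2 + 2*x + 4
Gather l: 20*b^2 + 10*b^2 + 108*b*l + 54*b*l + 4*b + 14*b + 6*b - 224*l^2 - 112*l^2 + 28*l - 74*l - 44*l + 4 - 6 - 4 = 30*b^2 + 24*b - 336*l^2 + l*(162*b - 90) - 6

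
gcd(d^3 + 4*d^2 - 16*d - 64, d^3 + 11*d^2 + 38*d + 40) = d + 4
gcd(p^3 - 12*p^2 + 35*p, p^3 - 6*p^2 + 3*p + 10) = p - 5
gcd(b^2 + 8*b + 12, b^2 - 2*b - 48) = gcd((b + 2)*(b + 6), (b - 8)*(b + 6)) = b + 6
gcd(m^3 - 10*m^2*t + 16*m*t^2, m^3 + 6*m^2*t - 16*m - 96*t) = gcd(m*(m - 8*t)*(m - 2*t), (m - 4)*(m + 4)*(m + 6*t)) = 1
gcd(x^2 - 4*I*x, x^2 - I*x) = x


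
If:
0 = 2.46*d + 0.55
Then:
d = -0.22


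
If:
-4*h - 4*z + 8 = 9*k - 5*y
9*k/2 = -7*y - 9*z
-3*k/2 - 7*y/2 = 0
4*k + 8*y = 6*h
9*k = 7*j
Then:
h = 4/57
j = 18/19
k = 14/19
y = -6/19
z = -7/57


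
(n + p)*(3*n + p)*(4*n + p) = 12*n^3 + 19*n^2*p + 8*n*p^2 + p^3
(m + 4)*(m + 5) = m^2 + 9*m + 20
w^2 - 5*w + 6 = (w - 3)*(w - 2)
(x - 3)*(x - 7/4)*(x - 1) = x^3 - 23*x^2/4 + 10*x - 21/4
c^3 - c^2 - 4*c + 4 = (c - 2)*(c - 1)*(c + 2)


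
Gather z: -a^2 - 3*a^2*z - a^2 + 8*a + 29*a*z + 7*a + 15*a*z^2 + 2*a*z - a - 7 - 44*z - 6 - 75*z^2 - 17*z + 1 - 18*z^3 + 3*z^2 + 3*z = -2*a^2 + 14*a - 18*z^3 + z^2*(15*a - 72) + z*(-3*a^2 + 31*a - 58) - 12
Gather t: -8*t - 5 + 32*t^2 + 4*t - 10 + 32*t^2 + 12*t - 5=64*t^2 + 8*t - 20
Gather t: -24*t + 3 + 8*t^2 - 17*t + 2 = 8*t^2 - 41*t + 5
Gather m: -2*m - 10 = -2*m - 10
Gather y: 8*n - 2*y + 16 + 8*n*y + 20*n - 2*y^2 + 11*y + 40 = 28*n - 2*y^2 + y*(8*n + 9) + 56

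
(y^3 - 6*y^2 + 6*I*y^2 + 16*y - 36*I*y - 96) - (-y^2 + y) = y^3 - 5*y^2 + 6*I*y^2 + 15*y - 36*I*y - 96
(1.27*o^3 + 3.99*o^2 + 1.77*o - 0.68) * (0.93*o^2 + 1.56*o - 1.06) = 1.1811*o^5 + 5.6919*o^4 + 6.5243*o^3 - 2.1006*o^2 - 2.937*o + 0.7208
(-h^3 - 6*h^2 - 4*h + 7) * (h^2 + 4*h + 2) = -h^5 - 10*h^4 - 30*h^3 - 21*h^2 + 20*h + 14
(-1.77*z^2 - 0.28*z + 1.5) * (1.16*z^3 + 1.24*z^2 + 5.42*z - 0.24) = -2.0532*z^5 - 2.5196*z^4 - 8.2006*z^3 + 0.7672*z^2 + 8.1972*z - 0.36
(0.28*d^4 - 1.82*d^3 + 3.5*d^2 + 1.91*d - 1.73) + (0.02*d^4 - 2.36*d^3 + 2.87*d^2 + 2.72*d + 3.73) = 0.3*d^4 - 4.18*d^3 + 6.37*d^2 + 4.63*d + 2.0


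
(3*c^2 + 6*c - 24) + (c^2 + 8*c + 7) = 4*c^2 + 14*c - 17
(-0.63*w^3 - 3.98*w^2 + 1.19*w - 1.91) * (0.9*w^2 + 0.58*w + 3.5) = -0.567*w^5 - 3.9474*w^4 - 3.4424*w^3 - 14.9588*w^2 + 3.0572*w - 6.685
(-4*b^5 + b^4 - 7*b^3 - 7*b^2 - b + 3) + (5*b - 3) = -4*b^5 + b^4 - 7*b^3 - 7*b^2 + 4*b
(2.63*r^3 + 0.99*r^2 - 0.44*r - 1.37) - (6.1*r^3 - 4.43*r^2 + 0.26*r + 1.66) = -3.47*r^3 + 5.42*r^2 - 0.7*r - 3.03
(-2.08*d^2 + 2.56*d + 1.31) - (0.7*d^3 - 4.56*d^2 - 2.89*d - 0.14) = -0.7*d^3 + 2.48*d^2 + 5.45*d + 1.45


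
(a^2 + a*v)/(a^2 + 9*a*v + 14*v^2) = a*(a + v)/(a^2 + 9*a*v + 14*v^2)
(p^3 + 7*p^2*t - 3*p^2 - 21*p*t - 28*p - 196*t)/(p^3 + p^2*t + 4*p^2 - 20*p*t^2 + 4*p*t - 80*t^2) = (p^2 + 7*p*t - 7*p - 49*t)/(p^2 + p*t - 20*t^2)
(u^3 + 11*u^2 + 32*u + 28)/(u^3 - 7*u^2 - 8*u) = (u^3 + 11*u^2 + 32*u + 28)/(u*(u^2 - 7*u - 8))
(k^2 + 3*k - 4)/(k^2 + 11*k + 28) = (k - 1)/(k + 7)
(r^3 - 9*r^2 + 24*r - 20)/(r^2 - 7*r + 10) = r - 2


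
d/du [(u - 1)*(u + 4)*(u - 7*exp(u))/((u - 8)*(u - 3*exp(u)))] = ((u - 8)*(u - 1)*(u + 4)*(u - 7*exp(u))*(3*exp(u) - 1) + (u - 8)*(u - 3*exp(u))*(-(u - 1)*(u + 4)*(7*exp(u) - 1) + (u - 1)*(u - 7*exp(u)) + (u + 4)*(u - 7*exp(u))) - (u - 1)*(u + 4)*(u - 7*exp(u))*(u - 3*exp(u)))/((u - 8)^2*(u - 3*exp(u))^2)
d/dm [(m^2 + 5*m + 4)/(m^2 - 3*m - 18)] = 2*(-4*m^2 - 22*m - 39)/(m^4 - 6*m^3 - 27*m^2 + 108*m + 324)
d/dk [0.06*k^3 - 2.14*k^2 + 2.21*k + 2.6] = 0.18*k^2 - 4.28*k + 2.21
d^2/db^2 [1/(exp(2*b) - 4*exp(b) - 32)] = 4*((1 - exp(b))*(-exp(2*b) + 4*exp(b) + 32) - 2*(exp(b) - 2)^2*exp(b))*exp(b)/(-exp(2*b) + 4*exp(b) + 32)^3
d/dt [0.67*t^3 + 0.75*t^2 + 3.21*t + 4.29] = 2.01*t^2 + 1.5*t + 3.21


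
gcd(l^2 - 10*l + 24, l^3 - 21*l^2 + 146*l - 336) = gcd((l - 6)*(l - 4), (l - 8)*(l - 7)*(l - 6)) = l - 6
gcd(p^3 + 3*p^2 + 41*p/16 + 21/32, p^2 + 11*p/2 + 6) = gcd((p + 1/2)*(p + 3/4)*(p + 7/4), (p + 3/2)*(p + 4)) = 1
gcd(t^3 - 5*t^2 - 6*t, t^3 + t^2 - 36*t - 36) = t^2 - 5*t - 6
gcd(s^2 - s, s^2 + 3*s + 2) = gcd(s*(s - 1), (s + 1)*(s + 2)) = 1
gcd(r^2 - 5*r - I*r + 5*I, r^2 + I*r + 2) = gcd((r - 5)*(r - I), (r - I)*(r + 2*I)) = r - I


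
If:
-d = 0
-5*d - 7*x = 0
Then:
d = 0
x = 0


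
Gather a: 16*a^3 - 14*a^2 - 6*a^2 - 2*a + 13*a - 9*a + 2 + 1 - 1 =16*a^3 - 20*a^2 + 2*a + 2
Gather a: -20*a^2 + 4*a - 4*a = -20*a^2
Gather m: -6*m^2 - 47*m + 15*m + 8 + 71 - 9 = -6*m^2 - 32*m + 70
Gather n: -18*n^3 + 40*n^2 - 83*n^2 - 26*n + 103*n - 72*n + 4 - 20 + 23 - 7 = -18*n^3 - 43*n^2 + 5*n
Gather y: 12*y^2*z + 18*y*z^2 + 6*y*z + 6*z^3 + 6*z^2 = 12*y^2*z + y*(18*z^2 + 6*z) + 6*z^3 + 6*z^2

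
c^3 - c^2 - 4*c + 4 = (c - 2)*(c - 1)*(c + 2)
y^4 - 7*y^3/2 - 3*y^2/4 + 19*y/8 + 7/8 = (y - 7/2)*(y - 1)*(y + 1/2)^2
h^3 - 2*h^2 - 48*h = h*(h - 8)*(h + 6)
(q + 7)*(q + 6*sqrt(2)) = q^2 + 7*q + 6*sqrt(2)*q + 42*sqrt(2)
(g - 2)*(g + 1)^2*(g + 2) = g^4 + 2*g^3 - 3*g^2 - 8*g - 4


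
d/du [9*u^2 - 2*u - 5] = 18*u - 2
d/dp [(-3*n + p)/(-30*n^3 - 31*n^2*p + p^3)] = (-30*n^3 - 31*n^2*p + p^3 - (3*n - p)*(31*n^2 - 3*p^2))/(30*n^3 + 31*n^2*p - p^3)^2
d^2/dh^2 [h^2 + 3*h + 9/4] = 2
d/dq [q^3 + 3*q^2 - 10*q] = 3*q^2 + 6*q - 10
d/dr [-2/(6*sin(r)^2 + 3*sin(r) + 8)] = 6*(4*sin(r) + 1)*cos(r)/(6*sin(r)^2 + 3*sin(r) + 8)^2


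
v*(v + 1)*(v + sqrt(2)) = v^3 + v^2 + sqrt(2)*v^2 + sqrt(2)*v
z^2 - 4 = (z - 2)*(z + 2)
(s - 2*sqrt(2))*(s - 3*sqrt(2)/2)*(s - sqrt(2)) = s^3 - 9*sqrt(2)*s^2/2 + 13*s - 6*sqrt(2)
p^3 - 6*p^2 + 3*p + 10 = (p - 5)*(p - 2)*(p + 1)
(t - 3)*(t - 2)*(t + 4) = t^3 - t^2 - 14*t + 24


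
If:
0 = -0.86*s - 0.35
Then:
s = -0.41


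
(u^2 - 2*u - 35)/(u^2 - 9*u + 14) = (u + 5)/(u - 2)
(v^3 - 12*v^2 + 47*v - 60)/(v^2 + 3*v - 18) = (v^2 - 9*v + 20)/(v + 6)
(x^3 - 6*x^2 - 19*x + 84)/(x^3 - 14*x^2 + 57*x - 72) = (x^2 - 3*x - 28)/(x^2 - 11*x + 24)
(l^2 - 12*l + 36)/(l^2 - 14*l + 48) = (l - 6)/(l - 8)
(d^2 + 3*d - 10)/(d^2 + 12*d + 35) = (d - 2)/(d + 7)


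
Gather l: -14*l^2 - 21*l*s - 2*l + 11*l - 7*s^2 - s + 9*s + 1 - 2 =-14*l^2 + l*(9 - 21*s) - 7*s^2 + 8*s - 1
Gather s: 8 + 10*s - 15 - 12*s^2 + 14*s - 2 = -12*s^2 + 24*s - 9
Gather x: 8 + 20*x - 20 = 20*x - 12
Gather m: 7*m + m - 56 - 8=8*m - 64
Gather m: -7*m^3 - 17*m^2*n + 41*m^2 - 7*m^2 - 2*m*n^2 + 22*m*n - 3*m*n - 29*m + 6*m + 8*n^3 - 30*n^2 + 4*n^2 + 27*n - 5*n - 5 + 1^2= -7*m^3 + m^2*(34 - 17*n) + m*(-2*n^2 + 19*n - 23) + 8*n^3 - 26*n^2 + 22*n - 4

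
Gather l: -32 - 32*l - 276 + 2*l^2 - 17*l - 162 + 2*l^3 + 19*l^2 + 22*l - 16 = 2*l^3 + 21*l^2 - 27*l - 486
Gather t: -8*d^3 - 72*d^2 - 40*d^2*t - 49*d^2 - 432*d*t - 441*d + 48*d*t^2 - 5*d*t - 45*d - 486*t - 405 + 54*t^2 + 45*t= -8*d^3 - 121*d^2 - 486*d + t^2*(48*d + 54) + t*(-40*d^2 - 437*d - 441) - 405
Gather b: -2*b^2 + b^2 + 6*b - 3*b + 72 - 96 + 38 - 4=-b^2 + 3*b + 10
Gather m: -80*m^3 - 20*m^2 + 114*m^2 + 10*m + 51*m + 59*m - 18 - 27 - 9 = -80*m^3 + 94*m^2 + 120*m - 54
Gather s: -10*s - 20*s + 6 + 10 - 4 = 12 - 30*s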